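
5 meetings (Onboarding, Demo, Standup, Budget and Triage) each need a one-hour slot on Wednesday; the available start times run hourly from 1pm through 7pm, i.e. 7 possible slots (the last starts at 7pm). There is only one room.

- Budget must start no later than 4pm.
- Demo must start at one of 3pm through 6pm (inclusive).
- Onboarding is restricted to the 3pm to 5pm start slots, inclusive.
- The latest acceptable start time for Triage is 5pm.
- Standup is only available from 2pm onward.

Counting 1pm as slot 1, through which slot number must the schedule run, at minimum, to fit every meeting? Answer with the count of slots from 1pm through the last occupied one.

5 slots

With at most 1 per slot and 5 meetings, at least 5 slots are needed.
Onboarding can't be placed before 3pm — that is slot 3 counting from 1pm — so the schedule must run through at least 3 slots.
5 works (last occupied slot: 5pm): for example Triage in 5pm, Standup in 2pm, Onboarding in 3pm, Demo in 4pm, Budget in 1pm.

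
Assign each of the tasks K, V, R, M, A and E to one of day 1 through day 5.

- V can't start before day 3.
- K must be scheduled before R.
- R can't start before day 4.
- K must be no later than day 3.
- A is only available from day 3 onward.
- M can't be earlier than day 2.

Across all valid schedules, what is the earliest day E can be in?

day 1

E at day 1 is achievable: K in day 1, R in day 4, E in day 1, V in day 3, A in day 3, M in day 2.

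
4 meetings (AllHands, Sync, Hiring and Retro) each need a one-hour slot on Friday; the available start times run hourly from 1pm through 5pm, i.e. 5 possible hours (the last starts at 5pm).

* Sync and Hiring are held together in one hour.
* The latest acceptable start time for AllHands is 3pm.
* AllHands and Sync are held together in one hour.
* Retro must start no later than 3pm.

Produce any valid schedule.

Hiring -> 1pm; Sync -> 1pm; AllHands -> 1pm; Retro -> 1pm

Checking: AllHands = Sync = 1pm; Sync = Hiring = 1pm; Retro=1pm in [1pm,3pm]; AllHands=1pm in [1pm,3pm].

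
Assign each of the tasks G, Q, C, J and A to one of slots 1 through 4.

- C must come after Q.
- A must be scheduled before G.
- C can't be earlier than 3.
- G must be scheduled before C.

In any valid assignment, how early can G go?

2

Precedence pushes G to at least 2; downstream work caps G at 3.
G at 2 is achievable: J -> 1, A -> 1, C -> 3, Q -> 1, G -> 2.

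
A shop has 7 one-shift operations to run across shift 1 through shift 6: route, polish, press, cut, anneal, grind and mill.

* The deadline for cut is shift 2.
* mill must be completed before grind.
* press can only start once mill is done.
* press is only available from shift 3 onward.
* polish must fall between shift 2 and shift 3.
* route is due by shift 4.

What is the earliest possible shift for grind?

shift 2

Precedence pushes grind to at least shift 2.
grind at shift 2 is achievable: anneal -> shift 1, cut -> shift 1, polish -> shift 2, grind -> shift 2, press -> shift 3, route -> shift 1, mill -> shift 1.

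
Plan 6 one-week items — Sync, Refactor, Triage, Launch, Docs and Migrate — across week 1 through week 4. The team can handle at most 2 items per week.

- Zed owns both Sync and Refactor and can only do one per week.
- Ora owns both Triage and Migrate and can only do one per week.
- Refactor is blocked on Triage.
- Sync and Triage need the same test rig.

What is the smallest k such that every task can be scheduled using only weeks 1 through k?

The precedence chain requires at least 2 distinct weeks.
With at most 2 per week and 6 tasks, at least 3 weeks are needed.
3 works (last occupied week: week 3): for example Sync in week 3; Triage in week 1; Launch in week 1; Refactor in week 2; Docs in week 2; Migrate in week 3.

3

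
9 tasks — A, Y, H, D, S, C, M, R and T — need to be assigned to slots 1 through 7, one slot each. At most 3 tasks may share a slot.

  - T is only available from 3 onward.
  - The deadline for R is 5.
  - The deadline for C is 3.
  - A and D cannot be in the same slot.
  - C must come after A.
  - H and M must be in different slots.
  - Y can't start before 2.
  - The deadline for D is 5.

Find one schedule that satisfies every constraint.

H in 1, M in 3, A in 1, S in 3, C in 2, T in 3, Y in 2, R in 1, D in 2

Checking: A(1) before C(2); A(1) != D(2); H(1) != M(3); R=1 in [1,5]; C=2 in [1,3]; T=3 in [3,7]; Y=2 in [2,7]; D=2 in [1,5]; max 3 per slot (cap 3).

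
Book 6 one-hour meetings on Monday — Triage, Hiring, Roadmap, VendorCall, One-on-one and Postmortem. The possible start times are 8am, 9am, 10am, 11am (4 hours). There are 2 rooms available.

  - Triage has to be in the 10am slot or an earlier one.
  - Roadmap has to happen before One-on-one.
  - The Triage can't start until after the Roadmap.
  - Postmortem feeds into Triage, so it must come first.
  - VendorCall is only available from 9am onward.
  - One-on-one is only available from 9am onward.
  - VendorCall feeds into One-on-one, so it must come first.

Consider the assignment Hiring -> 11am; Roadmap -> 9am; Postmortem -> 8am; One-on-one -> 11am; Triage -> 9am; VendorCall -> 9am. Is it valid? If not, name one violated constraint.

Postmortem feeds into Triage, so it must come first — holds.
VendorCall feeds into One-on-one, so it must come first — holds.
The Triage can't start until after the Roadmap — violated.
VendorCall is only available from 9am onward — holds.
Triage has to be in the 10am slot or an earlier one — holds.
One-on-one is only available from 9am onward — holds.
Roadmap has to happen before One-on-one — holds.
There are 2 rooms available — violated.

Invalid. There are 2 rooms available.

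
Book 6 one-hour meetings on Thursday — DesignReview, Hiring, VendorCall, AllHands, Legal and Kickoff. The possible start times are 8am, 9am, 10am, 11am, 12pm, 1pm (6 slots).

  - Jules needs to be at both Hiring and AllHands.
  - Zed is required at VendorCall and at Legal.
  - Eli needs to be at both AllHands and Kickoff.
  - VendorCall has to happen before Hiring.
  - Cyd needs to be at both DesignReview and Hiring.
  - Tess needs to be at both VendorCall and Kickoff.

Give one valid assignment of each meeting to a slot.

AllHands in 8am; Hiring in 9am; VendorCall in 8am; Legal in 9am; Kickoff in 9am; DesignReview in 8am

Checking: VendorCall(8am) before Hiring(9am); Hiring(9am) != AllHands(8am); DesignReview(8am) != Hiring(9am); AllHands(8am) != Kickoff(9am); VendorCall(8am) != Legal(9am); VendorCall(8am) != Kickoff(9am).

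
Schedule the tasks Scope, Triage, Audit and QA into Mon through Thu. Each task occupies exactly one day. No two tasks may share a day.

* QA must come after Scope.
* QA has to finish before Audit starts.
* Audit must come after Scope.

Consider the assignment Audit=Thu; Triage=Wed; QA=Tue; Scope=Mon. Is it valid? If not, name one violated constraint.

Audit must come after Scope — holds.
QA has to finish before Audit starts — holds.
No two tasks may share a day — holds.
QA must come after Scope — holds.

Yes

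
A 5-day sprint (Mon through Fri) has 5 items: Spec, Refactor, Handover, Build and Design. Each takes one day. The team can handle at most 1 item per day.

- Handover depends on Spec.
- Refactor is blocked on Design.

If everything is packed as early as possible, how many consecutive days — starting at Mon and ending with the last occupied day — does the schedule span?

The precedence chain requires at least 2 distinct days.
With at most 1 per day and 5 tasks, at least 5 days are needed.
5 works (last occupied day: Fri): for example Build -> Fri, Refactor -> Wed, Design -> Tue, Handover -> Thu, Spec -> Mon.

5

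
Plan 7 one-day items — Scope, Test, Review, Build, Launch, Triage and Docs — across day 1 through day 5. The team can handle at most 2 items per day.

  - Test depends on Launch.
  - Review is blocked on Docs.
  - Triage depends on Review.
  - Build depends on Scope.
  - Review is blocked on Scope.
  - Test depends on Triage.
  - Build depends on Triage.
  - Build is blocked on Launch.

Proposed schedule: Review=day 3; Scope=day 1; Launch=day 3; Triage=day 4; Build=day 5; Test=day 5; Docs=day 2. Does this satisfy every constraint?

Yes, all constraints hold

Test depends on Triage — holds.
Build is blocked on Launch — holds.
Triage depends on Review — holds.
Review is blocked on Docs — holds.
The team can handle at most 2 items per day — holds.
Build depends on Scope — holds.
Build depends on Triage — holds.
Test depends on Launch — holds.
Review is blocked on Scope — holds.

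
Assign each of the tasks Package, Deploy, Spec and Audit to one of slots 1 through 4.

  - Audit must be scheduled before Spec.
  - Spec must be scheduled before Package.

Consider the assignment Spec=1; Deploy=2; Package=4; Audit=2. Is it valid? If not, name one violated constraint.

Invalid. Audit must be scheduled before Spec.

Audit must be scheduled before Spec — violated.
Spec must be scheduled before Package — holds.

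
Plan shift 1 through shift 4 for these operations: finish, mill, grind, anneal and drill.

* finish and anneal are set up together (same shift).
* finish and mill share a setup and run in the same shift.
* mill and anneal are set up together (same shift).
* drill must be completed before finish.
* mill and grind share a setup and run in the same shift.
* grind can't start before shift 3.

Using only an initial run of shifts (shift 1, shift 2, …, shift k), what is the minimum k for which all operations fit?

3 shifts

The precedence chain requires at least 2 distinct shifts.
grind can't be placed before shift 3, so the schedule must run through at least shift 3.
3 works (last occupied shift: shift 3): for example mill -> shift 3, drill -> shift 1, grind -> shift 3, anneal -> shift 3, finish -> shift 3.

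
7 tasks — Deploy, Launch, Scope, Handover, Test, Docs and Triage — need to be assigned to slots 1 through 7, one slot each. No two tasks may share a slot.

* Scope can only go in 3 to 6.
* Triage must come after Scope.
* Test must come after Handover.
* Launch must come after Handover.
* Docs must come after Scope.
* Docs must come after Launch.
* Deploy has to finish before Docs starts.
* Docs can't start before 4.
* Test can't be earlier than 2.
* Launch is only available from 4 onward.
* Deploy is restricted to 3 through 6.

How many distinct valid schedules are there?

Splitting on Deploy: it can be 3 (5), 4 (3), 5 (3), 6 (2). Listing each branch's schedules as (Launch, Scope, Handover, Test, Docs, Triage):
Deploy=3: (4,5,1,2,6,7) (4,5,1,2,7,6) (5,4,1,2,6,7) (5,4,1,2,7,6) (6,4,1,2,7,5) — 5.
Deploy=4: (5,3,1,2,6,7) (5,3,1,2,7,6) (6,3,1,2,7,5) — 3.
Deploy=5: (4,3,1,2,6,7) (4,3,1,2,7,6) (6,3,1,2,7,4) — 3.
Deploy=6: (4,3,1,2,7,5) (5,3,1,2,7,4) — 2.
Summing: 5 + 3 + 3 + 2 = 13.

13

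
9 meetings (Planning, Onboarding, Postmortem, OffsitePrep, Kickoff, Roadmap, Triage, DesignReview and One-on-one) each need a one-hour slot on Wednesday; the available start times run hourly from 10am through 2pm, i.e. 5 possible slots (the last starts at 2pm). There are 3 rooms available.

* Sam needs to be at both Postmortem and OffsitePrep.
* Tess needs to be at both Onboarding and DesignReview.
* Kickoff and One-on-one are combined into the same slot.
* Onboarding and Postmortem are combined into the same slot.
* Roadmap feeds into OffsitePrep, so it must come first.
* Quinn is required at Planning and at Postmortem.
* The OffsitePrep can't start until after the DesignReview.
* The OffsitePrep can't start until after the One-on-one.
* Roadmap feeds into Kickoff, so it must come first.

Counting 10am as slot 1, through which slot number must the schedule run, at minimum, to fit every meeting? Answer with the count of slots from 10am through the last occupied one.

The precedence chain requires at least 3 distinct slots.
With at most 3 per slot and 9 meetings, at least 3 slots are needed.
3 works (last occupied slot: 12pm): for example One-on-one -> 11am; DesignReview -> 11am; Onboarding -> 10am; Kickoff -> 11am; OffsitePrep -> 12pm; Roadmap -> 10am; Postmortem -> 10am; Planning -> 12pm; Triage -> 12pm.

3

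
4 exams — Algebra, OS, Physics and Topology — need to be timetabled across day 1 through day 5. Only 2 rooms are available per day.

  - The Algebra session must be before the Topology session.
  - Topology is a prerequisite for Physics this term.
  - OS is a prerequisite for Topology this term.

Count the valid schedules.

Splitting on Algebra: it can be day 1 (10), day 2 (7), day 3 (3). Listing each branch's schedules as (OS, Physics, Topology) by day number:
Algebra=day 1: (1,3,2) (1,4,2) (1,4,3) (1,5,2) (1,5,3) (1,5,4) (2,4,3) (2,5,3) (2,5,4) (3,5,4) — 10.
Algebra=day 2: (1,4,3) (1,5,3) (1,5,4) (2,4,3) (2,5,3) (2,5,4) (3,5,4) — 7.
Algebra=day 3: (1,5,4) (2,5,4) (3,5,4) — 3.
Summing: 10 + 7 + 3 = 20.

20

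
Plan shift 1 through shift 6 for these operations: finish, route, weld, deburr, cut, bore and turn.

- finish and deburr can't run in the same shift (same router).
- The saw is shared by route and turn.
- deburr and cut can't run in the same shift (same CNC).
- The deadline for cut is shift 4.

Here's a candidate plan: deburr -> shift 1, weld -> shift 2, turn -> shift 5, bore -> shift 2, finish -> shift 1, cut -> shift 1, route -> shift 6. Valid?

The deadline for cut is shift 4 — holds.
deburr and cut can't run in the same shift (same CNC) — violated.
finish and deburr can't run in the same shift (same router) — violated.
The saw is shared by route and turn — holds.

No. finish and deburr can't run in the same shift (same router) is not satisfied.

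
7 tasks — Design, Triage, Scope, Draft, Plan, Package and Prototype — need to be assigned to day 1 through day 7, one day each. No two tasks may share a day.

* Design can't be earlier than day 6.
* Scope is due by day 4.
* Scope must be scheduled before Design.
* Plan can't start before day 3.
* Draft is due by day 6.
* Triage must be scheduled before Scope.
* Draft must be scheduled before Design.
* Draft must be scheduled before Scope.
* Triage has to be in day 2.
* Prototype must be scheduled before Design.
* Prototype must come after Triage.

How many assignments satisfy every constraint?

23

Splitting on Design: it can be day 6 (9), day 7 (14). Listing each branch's schedules as (Triage, Scope, Draft, Plan, Package, Prototype) by day number:
Design=day 6: (2,3,1,4,7,5) (2,3,1,5,7,4) (2,3,1,7,4,5) (2,3,1,7,5,4) (2,4,1,3,7,5) (2,4,1,5,7,3) (2,4,1,7,3,5) (2,4,1,7,5,3) (2,4,3,7,1,5) — 9.
Design=day 7: (2,3,1,4,5,6) (2,3,1,4,6,5) (2,3,1,5,4,6) (2,3,1,5,6,4) (2,3,1,6,4,5) (2,3,1,6,5,4) (2,4,1,3,5,6) (2,4,1,3,6,5) (2,4,1,5,3,6) (2,4,1,5,6,3) (2,4,1,6,3,5) (2,4,1,6,5,3) (2,4,3,5,1,6) (2,4,3,6,1,5) — 14.
Summing: 9 + 14 = 23.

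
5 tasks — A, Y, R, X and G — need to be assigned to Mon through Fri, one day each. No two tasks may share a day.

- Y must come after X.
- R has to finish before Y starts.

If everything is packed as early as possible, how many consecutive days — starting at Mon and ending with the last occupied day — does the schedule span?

The precedence chain requires at least 2 distinct days.
With at most 1 per day and 5 tasks, at least 5 days are needed.
5 works (last occupied day: Fri): for example A -> Thu, G -> Fri, Y -> Wed, R -> Mon, X -> Tue.

5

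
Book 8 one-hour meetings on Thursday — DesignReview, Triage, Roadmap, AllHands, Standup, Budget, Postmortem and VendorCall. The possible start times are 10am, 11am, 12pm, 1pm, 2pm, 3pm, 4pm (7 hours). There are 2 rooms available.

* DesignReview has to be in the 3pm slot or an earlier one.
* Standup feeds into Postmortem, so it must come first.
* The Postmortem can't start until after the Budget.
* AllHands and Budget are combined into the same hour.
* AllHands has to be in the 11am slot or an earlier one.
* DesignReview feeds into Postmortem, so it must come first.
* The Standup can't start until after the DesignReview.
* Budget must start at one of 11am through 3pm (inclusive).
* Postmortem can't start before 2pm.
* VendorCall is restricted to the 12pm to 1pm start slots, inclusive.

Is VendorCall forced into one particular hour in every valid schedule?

VendorCall can be 12pm (e.g. Budget in 11am, AllHands in 11am, Standup in 12pm, Postmortem in 2pm, DesignReview in 10am, Triage in 10am, VendorCall in 12pm, Roadmap in 1pm) or 1pm (e.g. Budget -> 11am; Postmortem -> 2pm; Triage -> 10am; AllHands -> 11am; Roadmap -> 12pm; VendorCall -> 1pm; Standup -> 12pm; DesignReview -> 10am).

No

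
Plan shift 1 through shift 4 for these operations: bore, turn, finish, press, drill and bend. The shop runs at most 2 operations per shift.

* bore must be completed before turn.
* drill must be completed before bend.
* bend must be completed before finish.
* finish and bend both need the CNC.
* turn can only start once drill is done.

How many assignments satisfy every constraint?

Splitting on bore: it can be shift 1 (27), shift 2 (20), shift 3 (10). Listing each branch's schedules as (turn, finish, press, drill, bend) by shift number:
bore=shift 1: (2,3,3,1,2) (2,3,4,1,2) (2,4,2,1,3) (2,4,3,1,2) (2,4,3,1,3) (2,4,4,1,2) (2,4,4,1,3) (3,3,2,1,2) (3,3,4,1,2) (3,4,1,2,3) (3,4,2,1,2) (3,4,2,1,3) (3,4,2,2,3) (3,4,3,1,2) (3,4,4,1,2) (3,4,4,1,3) (3,4,4,2,3) (4,3,2,1,2) (4,3,3,1,2) (4,3,4,1,2) (4,4,1,2,3) (4,4,2,1,2) (4,4,2,1,3) (4,4,2,2,3) (4,4,3,1,2) (4,4,3,1,3) (4,4,3,2,3) — 27.
bore=shift 2: (3,3,1,1,2) (3,3,4,1,2) (3,4,1,1,2) (3,4,1,1,3) (3,4,1,2,3) (3,4,2,1,3) (3,4,3,1,2) (3,4,4,1,2) (3,4,4,1,3) (3,4,4,2,3) (4,3,1,1,2) (4,3,3,1,2) (4,3,4,1,2) (4,4,1,1,2) (4,4,1,1,3) (4,4,1,2,3) (4,4,2,1,3) (4,4,3,1,2) (4,4,3,1,3) (4,4,3,2,3) — 20.
bore=shift 3: (4,3,1,1,2) (4,3,2,1,2) (4,3,4,1,2) (4,4,1,1,2) (4,4,1,1,3) (4,4,1,2,3) (4,4,2,1,2) (4,4,2,1,3) (4,4,2,2,3) (4,4,3,1,2) — 10.
Summing: 27 + 20 + 10 = 57.

57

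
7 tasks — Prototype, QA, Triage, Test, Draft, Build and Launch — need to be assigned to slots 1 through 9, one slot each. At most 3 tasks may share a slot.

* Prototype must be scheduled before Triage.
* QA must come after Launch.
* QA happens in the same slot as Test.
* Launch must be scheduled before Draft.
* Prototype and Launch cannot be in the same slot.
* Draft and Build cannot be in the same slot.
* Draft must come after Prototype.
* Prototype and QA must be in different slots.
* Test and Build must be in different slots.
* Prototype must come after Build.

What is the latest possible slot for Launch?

Downstream work caps Launch at 8.
Launch at 8 is achievable: Prototype=2, Test=9, QA=9, Launch=8, Triage=3, Draft=9, Build=1.

8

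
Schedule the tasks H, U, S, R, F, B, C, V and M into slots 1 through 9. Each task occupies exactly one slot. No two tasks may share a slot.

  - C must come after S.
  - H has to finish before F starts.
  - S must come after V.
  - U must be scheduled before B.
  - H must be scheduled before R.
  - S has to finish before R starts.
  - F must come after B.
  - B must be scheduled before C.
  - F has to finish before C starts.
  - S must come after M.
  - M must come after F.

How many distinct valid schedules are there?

36

Splitting on H: it can be 1 (10), 2 (10), 3 (10), 4 (6). Listing each branch's schedules as (U, S, R, F, B, C, V, M):
H=1: (2,7,8,4,3,9,5,6) (2,7,8,4,3,9,6,5) (2,7,8,5,3,9,4,6) (2,7,8,5,4,9,3,6) (2,7,9,4,3,8,5,6) (2,7,9,4,3,8,6,5) (2,7,9,5,3,8,4,6) (2,7,9,5,4,8,3,6) (3,7,8,5,4,9,2,6) (3,7,9,5,4,8,2,6) — 10.
H=2: (1,7,8,4,3,9,5,6) (1,7,8,4,3,9,6,5) (1,7,8,5,3,9,4,6) (1,7,8,5,4,9,3,6) (1,7,9,4,3,8,5,6) (1,7,9,4,3,8,6,5) (1,7,9,5,3,8,4,6) (1,7,9,5,4,8,3,6) (3,7,8,5,4,9,1,6) (3,7,9,5,4,8,1,6) — 10.
H=3: (1,7,8,4,2,9,5,6) (1,7,8,4,2,9,6,5) (1,7,8,5,2,9,4,6) (1,7,8,5,4,9,2,6) (1,7,9,4,2,8,5,6) (1,7,9,4,2,8,6,5) (1,7,9,5,2,8,4,6) (1,7,9,5,4,8,2,6) (2,7,8,5,4,9,1,6) (2,7,9,5,4,8,1,6) — 10.
H=4: (1,7,8,5,2,9,3,6) (1,7,8,5,3,9,2,6) (1,7,9,5,2,8,3,6) (1,7,9,5,3,8,2,6) (2,7,8,5,3,9,1,6) (2,7,9,5,3,8,1,6) — 6.
Summing: 10 + 10 + 10 + 6 = 36.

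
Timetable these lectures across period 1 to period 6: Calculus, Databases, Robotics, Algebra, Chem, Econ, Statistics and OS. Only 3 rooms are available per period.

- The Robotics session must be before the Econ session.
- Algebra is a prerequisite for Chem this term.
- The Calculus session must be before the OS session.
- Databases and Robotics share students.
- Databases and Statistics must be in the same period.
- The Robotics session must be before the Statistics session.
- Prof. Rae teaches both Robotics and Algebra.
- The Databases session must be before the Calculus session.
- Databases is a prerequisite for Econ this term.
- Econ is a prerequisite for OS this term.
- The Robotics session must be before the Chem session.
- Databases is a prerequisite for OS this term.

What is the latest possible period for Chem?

Precedence pushes Chem to at least period 2.
Chem at period 6 is achievable: Econ=period 3, OS=period 4, Statistics=period 2, Databases=period 2, Calculus=period 3, Robotics=period 1, Algebra=period 2, Chem=period 6.

period 6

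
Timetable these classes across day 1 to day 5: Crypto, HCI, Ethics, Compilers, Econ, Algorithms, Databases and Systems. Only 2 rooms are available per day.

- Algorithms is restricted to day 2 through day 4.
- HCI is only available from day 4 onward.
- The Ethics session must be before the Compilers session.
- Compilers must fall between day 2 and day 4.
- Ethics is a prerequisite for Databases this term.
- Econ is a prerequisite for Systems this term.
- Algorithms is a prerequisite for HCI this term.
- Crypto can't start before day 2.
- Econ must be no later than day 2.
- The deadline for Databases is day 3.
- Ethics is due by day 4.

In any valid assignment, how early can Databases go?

day 2

Precedence pushes Databases to at least day 2; Databases's own window allows nothing later than day 3.
Databases at day 2 is achievable: HCI in day 4; Crypto in day 3; Databases in day 2; Econ in day 1; Ethics in day 1; Systems in day 4; Compilers in day 2; Algorithms in day 3.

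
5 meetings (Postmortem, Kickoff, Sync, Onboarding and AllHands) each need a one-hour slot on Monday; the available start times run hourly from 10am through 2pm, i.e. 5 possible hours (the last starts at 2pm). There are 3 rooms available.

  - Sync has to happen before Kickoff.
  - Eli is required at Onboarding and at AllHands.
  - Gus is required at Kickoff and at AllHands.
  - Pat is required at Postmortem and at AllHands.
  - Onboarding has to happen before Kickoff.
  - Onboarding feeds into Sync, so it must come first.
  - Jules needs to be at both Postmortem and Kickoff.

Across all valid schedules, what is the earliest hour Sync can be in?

Precedence pushes Sync to at least 11am; downstream work caps Sync at 1pm.
Sync at 11am is achievable: Sync -> 11am; AllHands -> 11am; Onboarding -> 10am; Postmortem -> 10am; Kickoff -> 12pm.

11am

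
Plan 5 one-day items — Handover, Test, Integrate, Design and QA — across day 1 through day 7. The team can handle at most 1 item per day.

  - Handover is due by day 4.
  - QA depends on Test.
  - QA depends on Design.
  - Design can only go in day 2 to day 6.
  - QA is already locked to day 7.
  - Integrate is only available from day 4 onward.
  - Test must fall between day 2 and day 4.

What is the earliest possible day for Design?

day 2

Design is available from day 2; Design's own window allows nothing later than day 6.
Design at day 2 is achievable: Integrate=day 4, QA=day 7, Design=day 2, Handover=day 1, Test=day 3.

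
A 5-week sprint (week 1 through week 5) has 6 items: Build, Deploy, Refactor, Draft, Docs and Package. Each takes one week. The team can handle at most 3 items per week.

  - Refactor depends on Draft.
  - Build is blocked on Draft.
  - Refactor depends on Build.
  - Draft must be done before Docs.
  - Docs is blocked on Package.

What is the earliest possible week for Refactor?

week 3

Precedence pushes Refactor to at least week 3.
Refactor at week 3 is achievable: Package=week 1, Docs=week 2, Build=week 2, Draft=week 1, Refactor=week 3, Deploy=week 1.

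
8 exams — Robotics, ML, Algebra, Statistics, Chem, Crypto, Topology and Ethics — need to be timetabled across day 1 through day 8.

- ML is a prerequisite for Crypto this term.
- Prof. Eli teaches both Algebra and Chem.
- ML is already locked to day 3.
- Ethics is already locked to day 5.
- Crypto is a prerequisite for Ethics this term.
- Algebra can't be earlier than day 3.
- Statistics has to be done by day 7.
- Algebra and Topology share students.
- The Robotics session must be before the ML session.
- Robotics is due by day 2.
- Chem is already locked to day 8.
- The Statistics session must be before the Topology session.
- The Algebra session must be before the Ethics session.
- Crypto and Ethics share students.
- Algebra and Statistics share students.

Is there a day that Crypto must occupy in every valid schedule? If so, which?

ML is fixed at day 3 and must come before Crypto, so Crypto is at least day 4.
Ethics is fixed at day 5 and must come after Crypto, so Crypto is at most day 4.
So Crypto must be day 4.

day 4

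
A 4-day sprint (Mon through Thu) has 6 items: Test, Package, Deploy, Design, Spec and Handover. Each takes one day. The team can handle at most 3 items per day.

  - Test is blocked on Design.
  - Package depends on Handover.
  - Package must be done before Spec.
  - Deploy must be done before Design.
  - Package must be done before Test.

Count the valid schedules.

14

Splitting on Test: it can be Wed (2), Thu (12). Listing each branch's schedules as (Package, Deploy, Design, Spec, Handover):
Test=Wed: (Tue,Mon,Tue,Wed,Mon) (Tue,Mon,Tue,Thu,Mon) — 2.
Test=Thu: (Tue,Mon,Tue,Wed,Mon) (Tue,Mon,Tue,Thu,Mon) (Tue,Mon,Wed,Wed,Mon) (Tue,Mon,Wed,Thu,Mon) (Tue,Tue,Wed,Wed,Mon) (Tue,Tue,Wed,Thu,Mon) (Wed,Mon,Tue,Thu,Mon) (Wed,Mon,Tue,Thu,Tue) (Wed,Mon,Wed,Thu,Mon) (Wed,Mon,Wed,Thu,Tue) (Wed,Tue,Wed,Thu,Mon) (Wed,Tue,Wed,Thu,Tue) — 12.
Summing: 2 + 12 = 14.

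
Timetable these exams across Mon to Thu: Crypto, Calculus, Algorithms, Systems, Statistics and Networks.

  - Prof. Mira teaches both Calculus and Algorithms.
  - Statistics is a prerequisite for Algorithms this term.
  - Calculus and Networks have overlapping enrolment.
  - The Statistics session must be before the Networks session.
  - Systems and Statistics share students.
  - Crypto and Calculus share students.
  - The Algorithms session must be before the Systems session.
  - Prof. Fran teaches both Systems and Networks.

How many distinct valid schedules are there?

Splitting on Crypto: it can be Mon (11), Tue (16), Wed (15), Thu (12). Listing each branch's schedules as (Calculus, Algorithms, Systems, Statistics, Networks):
Crypto=Mon: (Tue,Wed,Thu,Mon,Wed) (Tue,Wed,Thu,Tue,Wed) (Wed,Tue,Wed,Mon,Tue) (Wed,Tue,Wed,Mon,Thu) (Wed,Tue,Thu,Mon,Tue) (Thu,Tue,Wed,Mon,Tue) (Thu,Tue,Thu,Mon,Tue) (Thu,Tue,Thu,Mon,Wed) (Thu,Wed,Thu,Mon,Tue) (Thu,Wed,Thu,Mon,Wed) (Thu,Wed,Thu,Tue,Wed) — 11.
Crypto=Tue: (Mon,Tue,Wed,Mon,Tue) (Mon,Tue,Wed,Mon,Thu) (Mon,Tue,Thu,Mon,Tue) (Mon,Tue,Thu,Mon,Wed) (Mon,Wed,Thu,Mon,Tue) (Mon,Wed,Thu,Mon,Wed) (Mon,Wed,Thu,Tue,Wed) (Wed,Tue,Wed,Mon,Tue) (Wed,Tue,Wed,Mon,Thu) (Wed,Tue,Thu,Mon,Tue) (Thu,Tue,Wed,Mon,Tue) (Thu,Tue,Thu,Mon,Tue) (Thu,Tue,Thu,Mon,Wed) (Thu,Wed,Thu,Mon,Tue) (Thu,Wed,Thu,Mon,Wed) (Thu,Wed,Thu,Tue,Wed) — 16.
Crypto=Wed: (Mon,Tue,Wed,Mon,Tue) (Mon,Tue,Wed,Mon,Thu) (Mon,Tue,Thu,Mon,Tue) (Mon,Tue,Thu,Mon,Wed) (Mon,Wed,Thu,Mon,Tue) (Mon,Wed,Thu,Mon,Wed) (Mon,Wed,Thu,Tue,Wed) (Tue,Wed,Thu,Mon,Wed) (Tue,Wed,Thu,Tue,Wed) (Thu,Tue,Wed,Mon,Tue) (Thu,Tue,Thu,Mon,Tue) (Thu,Tue,Thu,Mon,Wed) (Thu,Wed,Thu,Mon,Tue) (Thu,Wed,Thu,Mon,Wed) (Thu,Wed,Thu,Tue,Wed) — 15.
Crypto=Thu: (Mon,Tue,Wed,Mon,Tue) (Mon,Tue,Wed,Mon,Thu) (Mon,Tue,Thu,Mon,Tue) (Mon,Tue,Thu,Mon,Wed) (Mon,Wed,Thu,Mon,Tue) (Mon,Wed,Thu,Mon,Wed) (Mon,Wed,Thu,Tue,Wed) (Tue,Wed,Thu,Mon,Wed) (Tue,Wed,Thu,Tue,Wed) (Wed,Tue,Wed,Mon,Tue) (Wed,Tue,Wed,Mon,Thu) (Wed,Tue,Thu,Mon,Tue) — 12.
Summing: 11 + 16 + 15 + 12 = 54.

54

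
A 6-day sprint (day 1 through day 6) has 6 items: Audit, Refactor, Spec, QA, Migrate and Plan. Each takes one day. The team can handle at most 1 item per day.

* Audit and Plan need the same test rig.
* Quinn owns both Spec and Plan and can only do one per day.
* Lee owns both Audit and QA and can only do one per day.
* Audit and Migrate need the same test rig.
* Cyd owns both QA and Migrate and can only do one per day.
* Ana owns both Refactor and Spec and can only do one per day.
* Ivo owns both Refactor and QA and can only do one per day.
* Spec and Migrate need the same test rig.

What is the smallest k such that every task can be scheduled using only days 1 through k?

With at most 1 per day and 6 tasks, at least 6 days are needed.
6 works (last occupied day: day 6): for example Plan -> day 6, QA -> day 4, Refactor -> day 2, Migrate -> day 5, Audit -> day 1, Spec -> day 3.

6 days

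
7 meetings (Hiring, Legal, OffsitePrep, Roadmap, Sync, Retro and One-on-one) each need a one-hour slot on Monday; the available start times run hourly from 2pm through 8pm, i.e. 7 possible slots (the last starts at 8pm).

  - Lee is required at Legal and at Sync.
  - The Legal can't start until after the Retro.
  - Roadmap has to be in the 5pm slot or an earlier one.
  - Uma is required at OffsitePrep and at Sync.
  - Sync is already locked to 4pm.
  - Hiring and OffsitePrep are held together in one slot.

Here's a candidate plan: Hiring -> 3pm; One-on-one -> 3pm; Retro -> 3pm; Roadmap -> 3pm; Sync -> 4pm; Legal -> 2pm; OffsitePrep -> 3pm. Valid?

No — it violates: The Legal can't start until after the Retro

Uma is required at OffsitePrep and at Sync — holds.
The Legal can't start until after the Retro — violated.
Roadmap has to be in the 5pm slot or an earlier one — holds.
Hiring and OffsitePrep are held together in one slot — holds.
Lee is required at Legal and at Sync — holds.
Sync is already locked to 4pm — holds.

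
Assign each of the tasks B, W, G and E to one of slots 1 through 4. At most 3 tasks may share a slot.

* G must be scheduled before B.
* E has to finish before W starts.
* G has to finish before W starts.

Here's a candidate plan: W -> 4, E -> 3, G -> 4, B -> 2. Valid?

Invalid. G must be scheduled before B.

G must be scheduled before B — violated.
G has to finish before W starts — violated.
E has to finish before W starts — holds.
At most 3 tasks may share a slot — holds.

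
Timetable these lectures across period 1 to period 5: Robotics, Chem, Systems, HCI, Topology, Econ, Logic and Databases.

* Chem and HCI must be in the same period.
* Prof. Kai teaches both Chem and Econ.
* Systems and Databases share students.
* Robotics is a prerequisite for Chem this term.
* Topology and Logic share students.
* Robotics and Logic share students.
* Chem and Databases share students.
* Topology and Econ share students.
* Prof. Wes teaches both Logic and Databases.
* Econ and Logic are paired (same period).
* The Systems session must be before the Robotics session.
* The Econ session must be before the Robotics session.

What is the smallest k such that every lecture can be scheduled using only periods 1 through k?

3 periods

The precedence chain requires at least 3 distinct periods.
3 works (last occupied period: period 3): for example HCI -> period 3; Logic -> period 1; Chem -> period 3; Robotics -> period 2; Systems -> period 1; Topology -> period 2; Econ -> period 1; Databases -> period 2.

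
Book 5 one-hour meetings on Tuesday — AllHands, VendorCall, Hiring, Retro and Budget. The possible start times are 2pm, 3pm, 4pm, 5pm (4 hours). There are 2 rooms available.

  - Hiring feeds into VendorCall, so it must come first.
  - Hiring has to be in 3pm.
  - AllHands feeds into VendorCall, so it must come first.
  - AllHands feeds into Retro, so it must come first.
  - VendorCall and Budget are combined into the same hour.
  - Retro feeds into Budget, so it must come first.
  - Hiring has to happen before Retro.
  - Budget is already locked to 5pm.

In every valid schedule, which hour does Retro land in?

Hiring is fixed at 3pm and must come before Retro, so Retro is at least 4pm.
Budget is fixed at 5pm and must come after Retro, so Retro is at most 4pm.
So Retro must be 4pm.

4pm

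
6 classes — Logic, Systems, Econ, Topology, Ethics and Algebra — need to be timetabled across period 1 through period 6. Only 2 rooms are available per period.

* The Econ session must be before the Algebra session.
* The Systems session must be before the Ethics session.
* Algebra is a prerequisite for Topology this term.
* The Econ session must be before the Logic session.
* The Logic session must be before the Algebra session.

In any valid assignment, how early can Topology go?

period 4

Precedence pushes Topology to at least period 4.
Topology at period 4 is achievable: Econ in period 1, Topology in period 4, Logic in period 2, Systems in period 1, Ethics in period 2, Algebra in period 3.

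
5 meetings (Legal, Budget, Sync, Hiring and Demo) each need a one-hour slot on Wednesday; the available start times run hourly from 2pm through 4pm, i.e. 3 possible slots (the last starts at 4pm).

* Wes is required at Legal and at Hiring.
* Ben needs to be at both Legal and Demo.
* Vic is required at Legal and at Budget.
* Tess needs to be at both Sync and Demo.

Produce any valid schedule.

Demo in 3pm; Sync in 2pm; Budget in 3pm; Hiring in 3pm; Legal in 2pm

Checking: Legal(2pm) != Hiring(3pm); Legal(2pm) != Demo(3pm); Sync(2pm) != Demo(3pm); Legal(2pm) != Budget(3pm).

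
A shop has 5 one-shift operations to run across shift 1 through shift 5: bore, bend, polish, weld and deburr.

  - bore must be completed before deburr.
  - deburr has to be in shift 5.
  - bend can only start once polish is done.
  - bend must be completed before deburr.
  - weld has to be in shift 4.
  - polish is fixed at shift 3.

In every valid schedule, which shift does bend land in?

shift 4

polish is fixed at shift 3 and must come before bend, so bend is at least shift 4.
deburr is fixed at shift 5 and must come after bend, so bend is at most shift 4.
So bend must be shift 4.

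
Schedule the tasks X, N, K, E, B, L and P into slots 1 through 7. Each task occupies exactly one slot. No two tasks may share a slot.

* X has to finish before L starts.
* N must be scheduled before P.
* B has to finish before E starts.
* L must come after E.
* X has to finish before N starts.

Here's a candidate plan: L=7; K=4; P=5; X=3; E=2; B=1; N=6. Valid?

No — it violates: N must be scheduled before P

N must be scheduled before P — violated.
X has to finish before N starts — holds.
B has to finish before E starts — holds.
No two tasks may share a slot — holds.
X has to finish before L starts — holds.
L must come after E — holds.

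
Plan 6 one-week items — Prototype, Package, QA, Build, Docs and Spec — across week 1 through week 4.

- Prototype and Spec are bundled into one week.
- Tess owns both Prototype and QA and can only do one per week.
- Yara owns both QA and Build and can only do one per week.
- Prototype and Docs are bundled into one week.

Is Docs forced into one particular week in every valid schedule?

Docs can be week 1 (e.g. Package -> week 1, Build -> week 1, Prototype -> week 1, Spec -> week 1, Docs -> week 1, QA -> week 2) or week 2 (e.g. Prototype in week 2; Build in week 2; Package in week 1; Spec in week 2; QA in week 1; Docs in week 2).

No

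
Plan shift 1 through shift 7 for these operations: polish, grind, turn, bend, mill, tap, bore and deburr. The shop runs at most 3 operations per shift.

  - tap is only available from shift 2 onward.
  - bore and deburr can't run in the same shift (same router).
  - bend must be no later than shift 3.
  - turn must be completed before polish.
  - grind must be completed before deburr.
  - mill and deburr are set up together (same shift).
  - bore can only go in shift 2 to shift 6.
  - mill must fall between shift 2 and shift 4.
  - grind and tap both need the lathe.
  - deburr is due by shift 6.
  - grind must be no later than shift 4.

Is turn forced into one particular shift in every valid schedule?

No

turn can be shift 1 (e.g. bend -> shift 1, mill -> shift 2, turn -> shift 1, tap -> shift 2, polish -> shift 3, deburr -> shift 2, grind -> shift 1, bore -> shift 3) or shift 2 (e.g. tap=shift 3, mill=shift 2, polish=shift 3, bore=shift 3, grind=shift 1, turn=shift 2, bend=shift 1, deburr=shift 2).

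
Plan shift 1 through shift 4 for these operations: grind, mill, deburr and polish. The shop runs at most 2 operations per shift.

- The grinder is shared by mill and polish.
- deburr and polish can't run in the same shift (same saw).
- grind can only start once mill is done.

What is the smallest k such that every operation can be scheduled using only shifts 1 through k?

2

The precedence chain requires at least 2 distinct shifts.
With at most 2 per shift and 4 operations, at least 2 shifts are needed.
2 works (last occupied shift: shift 2): for example grind=shift 2, mill=shift 1, deburr=shift 1, polish=shift 2.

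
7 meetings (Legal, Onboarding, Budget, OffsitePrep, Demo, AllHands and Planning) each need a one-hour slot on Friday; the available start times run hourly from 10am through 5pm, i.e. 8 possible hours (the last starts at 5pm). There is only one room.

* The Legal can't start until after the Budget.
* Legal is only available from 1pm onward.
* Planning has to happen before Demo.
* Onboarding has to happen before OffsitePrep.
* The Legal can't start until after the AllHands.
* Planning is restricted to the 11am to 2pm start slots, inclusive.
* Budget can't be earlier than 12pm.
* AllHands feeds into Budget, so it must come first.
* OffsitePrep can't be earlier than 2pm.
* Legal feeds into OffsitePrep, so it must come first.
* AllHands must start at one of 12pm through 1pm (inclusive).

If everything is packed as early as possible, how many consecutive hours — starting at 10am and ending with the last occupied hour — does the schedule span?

7

The precedence chain requires at least 4 distinct hours.
With at most 1 per hour and 7 meetings, at least 7 hours are needed.
Propagating the time windows through the other constraints, OffsitePrep can't land before 3pm — that is hour 6 counting from 10am — so the schedule must run through at least 6 hours.
7 works (last occupied hour: 4pm): for example Legal in 2pm; Planning in 11am; Demo in 4pm; AllHands in 12pm; OffsitePrep in 3pm; Budget in 1pm; Onboarding in 10am.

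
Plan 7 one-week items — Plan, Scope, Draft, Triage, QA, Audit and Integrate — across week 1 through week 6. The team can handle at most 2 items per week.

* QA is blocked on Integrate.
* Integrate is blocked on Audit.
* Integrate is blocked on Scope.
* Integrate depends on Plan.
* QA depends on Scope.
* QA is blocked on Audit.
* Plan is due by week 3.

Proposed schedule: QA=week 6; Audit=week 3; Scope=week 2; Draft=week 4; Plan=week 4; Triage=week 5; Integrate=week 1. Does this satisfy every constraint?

Invalid. Integrate depends on Plan.

Integrate is blocked on Scope — violated.
Integrate depends on Plan — violated.
QA is blocked on Audit — holds.
QA is blocked on Integrate — holds.
QA depends on Scope — holds.
Integrate is blocked on Audit — violated.
The team can handle at most 2 items per week — holds.
Plan is due by week 3 — violated.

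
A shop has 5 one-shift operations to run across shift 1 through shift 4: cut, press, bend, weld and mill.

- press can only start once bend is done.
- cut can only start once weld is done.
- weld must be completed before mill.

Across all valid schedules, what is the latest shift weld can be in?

shift 3

Downstream work caps weld at shift 3.
weld at shift 3 is achievable: press in shift 2, mill in shift 4, cut in shift 4, weld in shift 3, bend in shift 1.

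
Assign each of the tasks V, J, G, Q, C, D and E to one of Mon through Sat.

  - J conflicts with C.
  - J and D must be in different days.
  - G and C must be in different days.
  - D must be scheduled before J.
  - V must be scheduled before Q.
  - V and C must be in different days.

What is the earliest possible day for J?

Precedence pushes J to at least Tue.
J at Tue is achievable: D in Mon; E in Mon; G in Mon; C in Wed; J in Tue; V in Mon; Q in Tue.

Tue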